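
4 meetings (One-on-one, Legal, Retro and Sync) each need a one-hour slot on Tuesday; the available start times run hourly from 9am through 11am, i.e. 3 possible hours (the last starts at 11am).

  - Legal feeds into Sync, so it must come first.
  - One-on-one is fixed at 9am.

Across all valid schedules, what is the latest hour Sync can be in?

Precedence pushes Sync to at least 10am.
Sync at 11am is achievable: Sync=11am; Retro=9am; One-on-one=9am; Legal=9am.

11am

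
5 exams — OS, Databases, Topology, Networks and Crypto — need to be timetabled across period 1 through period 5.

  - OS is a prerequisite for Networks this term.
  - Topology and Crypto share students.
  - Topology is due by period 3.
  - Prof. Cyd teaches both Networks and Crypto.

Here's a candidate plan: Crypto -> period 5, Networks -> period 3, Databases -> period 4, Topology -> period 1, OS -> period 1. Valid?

Prof. Cyd teaches both Networks and Crypto — holds.
Topology is due by period 3 — holds.
OS is a prerequisite for Networks this term — holds.
Topology and Crypto share students — holds.

Valid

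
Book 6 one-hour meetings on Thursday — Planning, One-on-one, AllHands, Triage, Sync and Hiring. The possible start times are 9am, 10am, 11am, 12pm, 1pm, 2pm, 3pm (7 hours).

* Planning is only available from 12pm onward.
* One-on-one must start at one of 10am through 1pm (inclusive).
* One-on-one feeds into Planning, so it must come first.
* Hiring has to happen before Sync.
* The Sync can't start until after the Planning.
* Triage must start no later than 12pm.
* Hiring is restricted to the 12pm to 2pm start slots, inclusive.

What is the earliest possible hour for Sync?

Precedence pushes Sync to at least 1pm.
Sync at 1pm is achievable: AllHands in 9am, Planning in 12pm, Triage in 9am, Hiring in 12pm, One-on-one in 10am, Sync in 1pm.

1pm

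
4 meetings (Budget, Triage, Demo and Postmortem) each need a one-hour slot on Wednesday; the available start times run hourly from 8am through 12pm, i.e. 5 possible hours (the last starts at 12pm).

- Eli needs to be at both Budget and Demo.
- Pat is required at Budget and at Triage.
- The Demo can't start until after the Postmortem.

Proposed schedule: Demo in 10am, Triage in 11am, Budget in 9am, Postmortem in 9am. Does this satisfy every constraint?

Pat is required at Budget and at Triage — holds.
The Demo can't start until after the Postmortem — holds.
Eli needs to be at both Budget and Demo — holds.

Yes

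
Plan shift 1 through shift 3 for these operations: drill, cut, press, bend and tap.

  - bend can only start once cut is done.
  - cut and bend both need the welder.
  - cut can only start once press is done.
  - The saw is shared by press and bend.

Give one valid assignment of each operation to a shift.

bend in shift 3; tap in shift 1; cut in shift 2; press in shift 1; drill in shift 1

Checking: cut(shift 2) before bend(shift 3); press(shift 1) before cut(shift 2); cut(shift 2) != bend(shift 3); press(shift 1) != bend(shift 3).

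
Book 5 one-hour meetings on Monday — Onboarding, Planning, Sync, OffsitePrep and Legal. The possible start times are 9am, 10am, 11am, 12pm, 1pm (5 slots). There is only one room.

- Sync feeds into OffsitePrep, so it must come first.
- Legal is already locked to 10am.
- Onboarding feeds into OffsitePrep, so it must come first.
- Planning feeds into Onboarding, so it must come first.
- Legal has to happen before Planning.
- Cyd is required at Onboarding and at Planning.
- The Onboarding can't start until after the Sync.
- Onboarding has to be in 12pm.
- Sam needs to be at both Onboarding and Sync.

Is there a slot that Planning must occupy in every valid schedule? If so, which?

11am

Legal is fixed at 10am and must come before Planning, so Planning is at least 11am.
Onboarding is fixed at 12pm and must come after Planning, so Planning is at most 11am.
So Planning must be 11am.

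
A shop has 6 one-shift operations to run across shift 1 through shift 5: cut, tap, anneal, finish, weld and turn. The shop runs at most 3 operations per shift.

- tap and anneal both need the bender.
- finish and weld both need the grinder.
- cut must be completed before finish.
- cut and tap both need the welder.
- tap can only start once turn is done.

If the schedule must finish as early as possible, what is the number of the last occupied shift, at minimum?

shift 3

The precedence chain requires at least 2 distinct shifts.
With at most 3 per shift and 6 operations, at least 2 shifts are needed.
Could 2 shifts be enough, i.e. nothing placed later than shift 2? No: finish must come after cut (at shift 1 or later) → {shift 2}; cut must come before finish (at shift 2 or earlier) → {shift 1}; tap must come after turn (at shift 1 or later) → {shift 2}; turn must come before tap (at shift 2 or earlier) → {shift 1}; anneal can't share with tap (shift 2) → {shift 1}; weld can't share with finish (shift 2) → {shift 1}; that puts cut, anneal, weld and turn all in shift 1 — more than 3 per shift.
So 2 shifts is not enough.
3 works (last occupied shift: shift 3): for example finish=shift 2, cut=shift 1, anneal=shift 1, tap=shift 2, weld=shift 3, turn=shift 1.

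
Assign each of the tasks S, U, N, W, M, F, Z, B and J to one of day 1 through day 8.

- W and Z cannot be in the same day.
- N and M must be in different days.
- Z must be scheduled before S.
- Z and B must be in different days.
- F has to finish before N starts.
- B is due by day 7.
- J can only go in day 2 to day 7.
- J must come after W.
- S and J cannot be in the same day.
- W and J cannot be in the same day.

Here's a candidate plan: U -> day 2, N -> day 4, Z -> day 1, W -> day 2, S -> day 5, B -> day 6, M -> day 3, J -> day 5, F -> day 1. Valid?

No. S and J cannot be in the same day is not satisfied.

F has to finish before N starts — holds.
B is due by day 7 — holds.
N and M must be in different days — holds.
S and J cannot be in the same day — violated.
W and J cannot be in the same day — holds.
J must come after W — holds.
Z and B must be in different days — holds.
W and Z cannot be in the same day — holds.
J can only go in day 2 to day 7 — holds.
Z must be scheduled before S — holds.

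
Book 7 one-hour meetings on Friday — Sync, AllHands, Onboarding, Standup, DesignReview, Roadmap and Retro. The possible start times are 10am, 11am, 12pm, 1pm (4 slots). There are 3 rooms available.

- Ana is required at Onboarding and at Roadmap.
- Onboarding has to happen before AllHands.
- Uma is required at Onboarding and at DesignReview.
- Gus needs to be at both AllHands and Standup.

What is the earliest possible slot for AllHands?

Precedence pushes AllHands to at least 11am.
AllHands at 11am is achievable: Sync in 10am, Standup in 10am, Onboarding in 10am, AllHands in 11am, DesignReview in 11am, Roadmap in 11am, Retro in 12pm.

11am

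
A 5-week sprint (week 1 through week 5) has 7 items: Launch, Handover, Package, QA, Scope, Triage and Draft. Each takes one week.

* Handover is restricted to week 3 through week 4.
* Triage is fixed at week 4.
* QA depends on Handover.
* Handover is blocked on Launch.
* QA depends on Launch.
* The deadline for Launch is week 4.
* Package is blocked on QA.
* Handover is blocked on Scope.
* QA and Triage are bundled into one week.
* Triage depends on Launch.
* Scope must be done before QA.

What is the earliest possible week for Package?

week 5

Precedence pushes Package to at least week 5.
Package at week 5 is achievable: Handover -> week 3; QA -> week 4; Scope -> week 1; Draft -> week 1; Package -> week 5; Triage -> week 4; Launch -> week 1.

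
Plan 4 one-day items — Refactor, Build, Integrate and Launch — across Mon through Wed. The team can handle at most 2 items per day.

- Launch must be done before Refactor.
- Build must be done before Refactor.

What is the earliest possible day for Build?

Mon

Downstream work caps Build at Tue.
Build at Mon is achievable: Launch in Mon; Build in Mon; Refactor in Tue; Integrate in Tue.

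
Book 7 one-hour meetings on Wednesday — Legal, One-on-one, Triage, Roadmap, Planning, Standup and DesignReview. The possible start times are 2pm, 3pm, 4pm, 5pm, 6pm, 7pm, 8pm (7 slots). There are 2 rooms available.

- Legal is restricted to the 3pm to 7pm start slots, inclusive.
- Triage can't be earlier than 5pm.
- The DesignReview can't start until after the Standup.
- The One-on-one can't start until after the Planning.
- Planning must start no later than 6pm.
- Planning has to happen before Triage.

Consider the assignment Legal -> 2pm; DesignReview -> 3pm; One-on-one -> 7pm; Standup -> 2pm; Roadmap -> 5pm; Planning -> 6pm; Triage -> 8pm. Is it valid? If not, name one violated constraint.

The One-on-one can't start until after the Planning — holds.
Legal is restricted to the 3pm to 7pm start slots, inclusive — violated.
Triage can't be earlier than 5pm — holds.
There are 2 rooms available — holds.
Planning must start no later than 6pm — holds.
The DesignReview can't start until after the Standup — holds.
Planning has to happen before Triage — holds.

No. Legal is restricted to the 3pm to 7pm start slots, inclusive is not satisfied.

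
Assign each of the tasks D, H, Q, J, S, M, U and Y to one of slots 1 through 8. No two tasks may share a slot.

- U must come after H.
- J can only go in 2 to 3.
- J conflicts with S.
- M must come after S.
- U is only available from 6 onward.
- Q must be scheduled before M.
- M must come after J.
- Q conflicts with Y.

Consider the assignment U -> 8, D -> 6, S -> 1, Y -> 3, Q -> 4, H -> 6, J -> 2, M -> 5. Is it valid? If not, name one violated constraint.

Invalid. No two tasks may share a slot.

U must come after H — holds.
M must come after J — holds.
Q must be scheduled before M — holds.
M must come after S — holds.
No two tasks may share a slot — violated.
J can only go in 2 to 3 — holds.
J conflicts with S — holds.
Q conflicts with Y — holds.
U is only available from 6 onward — holds.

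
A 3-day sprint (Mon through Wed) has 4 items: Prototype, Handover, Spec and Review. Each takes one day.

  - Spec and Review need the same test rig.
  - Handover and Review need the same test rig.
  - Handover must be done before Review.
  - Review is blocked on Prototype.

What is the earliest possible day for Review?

Tue

Precedence pushes Review to at least Tue.
Review at Tue is achievable: Prototype=Mon, Spec=Mon, Review=Tue, Handover=Mon.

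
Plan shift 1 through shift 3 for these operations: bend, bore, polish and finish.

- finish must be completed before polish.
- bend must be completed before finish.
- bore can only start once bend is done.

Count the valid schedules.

2

Enumerating: bend -> shift 1; bore -> shift 2; polish -> shift 3; finish -> shift 2 | finish=shift 2, bore=shift 3, bend=shift 1, polish=shift 3.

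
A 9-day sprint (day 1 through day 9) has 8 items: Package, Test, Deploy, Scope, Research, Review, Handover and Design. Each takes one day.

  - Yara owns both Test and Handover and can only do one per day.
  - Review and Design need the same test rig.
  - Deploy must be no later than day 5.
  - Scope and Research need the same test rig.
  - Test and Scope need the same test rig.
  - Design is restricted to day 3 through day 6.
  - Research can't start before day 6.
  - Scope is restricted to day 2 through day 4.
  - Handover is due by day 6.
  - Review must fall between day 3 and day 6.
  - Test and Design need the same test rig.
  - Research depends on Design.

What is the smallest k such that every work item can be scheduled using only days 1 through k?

The precedence chain requires at least 2 distinct days.
Research can't be placed before day 6, so the schedule must run through at least day 6.
6 works (last occupied day: day 6): for example Deploy=day 1; Scope=day 2; Handover=day 2; Test=day 1; Package=day 1; Review=day 4; Design=day 3; Research=day 6.

6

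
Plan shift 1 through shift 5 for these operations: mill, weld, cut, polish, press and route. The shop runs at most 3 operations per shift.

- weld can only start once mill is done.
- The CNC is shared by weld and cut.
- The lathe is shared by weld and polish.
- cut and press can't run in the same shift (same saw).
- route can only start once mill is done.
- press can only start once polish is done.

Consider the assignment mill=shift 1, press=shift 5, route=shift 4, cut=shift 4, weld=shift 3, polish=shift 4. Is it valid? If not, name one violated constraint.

cut and press can't run in the same shift (same saw) — holds.
The lathe is shared by weld and polish — holds.
The CNC is shared by weld and cut — holds.
The shop runs at most 3 operations per shift — holds.
weld can only start once mill is done — holds.
route can only start once mill is done — holds.
press can only start once polish is done — holds.

Valid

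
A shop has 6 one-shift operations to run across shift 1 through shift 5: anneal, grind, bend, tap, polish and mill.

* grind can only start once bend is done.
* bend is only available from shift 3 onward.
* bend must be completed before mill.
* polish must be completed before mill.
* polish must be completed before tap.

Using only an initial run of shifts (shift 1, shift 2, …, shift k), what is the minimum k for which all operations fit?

The precedence chain requires at least 2 distinct shifts.
Propagating the time windows through the other constraints, grind can't land before shift 4, so the schedule must run through at least shift 4.
4 works (last occupied shift: shift 4): for example anneal=shift 1; bend=shift 3; mill=shift 4; tap=shift 2; polish=shift 1; grind=shift 4.

4 shifts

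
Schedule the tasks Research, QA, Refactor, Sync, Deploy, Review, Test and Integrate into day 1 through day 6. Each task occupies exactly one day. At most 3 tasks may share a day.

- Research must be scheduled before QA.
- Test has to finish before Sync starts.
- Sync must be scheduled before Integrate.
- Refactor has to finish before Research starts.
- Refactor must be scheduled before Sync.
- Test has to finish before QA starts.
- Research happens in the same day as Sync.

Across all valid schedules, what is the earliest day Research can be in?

Precedence pushes Research to at least day 2; downstream work caps Research at day 5.
Research at day 2 is achievable: Sync -> day 2, Test -> day 1, Integrate -> day 3, Research -> day 2, Refactor -> day 1, Deploy -> day 1, Review -> day 2, QA -> day 3.

day 2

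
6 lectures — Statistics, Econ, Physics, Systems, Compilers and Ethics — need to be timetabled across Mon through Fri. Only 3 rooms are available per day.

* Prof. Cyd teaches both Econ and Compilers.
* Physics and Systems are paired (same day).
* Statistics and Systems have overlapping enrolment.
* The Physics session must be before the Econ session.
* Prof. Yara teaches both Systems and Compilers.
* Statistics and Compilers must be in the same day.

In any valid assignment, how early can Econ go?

Precedence pushes Econ to at least Tue.
Econ at Tue is achievable: Statistics -> Wed, Compilers -> Wed, Systems -> Mon, Ethics -> Mon, Econ -> Tue, Physics -> Mon.

Tue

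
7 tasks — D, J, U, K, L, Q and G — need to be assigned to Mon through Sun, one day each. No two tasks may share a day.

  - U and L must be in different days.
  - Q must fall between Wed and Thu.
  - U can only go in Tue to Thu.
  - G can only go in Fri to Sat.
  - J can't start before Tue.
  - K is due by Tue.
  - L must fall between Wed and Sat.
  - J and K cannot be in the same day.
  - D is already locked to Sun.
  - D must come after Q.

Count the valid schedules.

12

Splitting on J: it can be Tue (4), Wed (2), Thu (2), Fri (2), Sat (2). Listing each branch's schedules as (D, U, K, L, Q, G):
J=Tue: (Sun,Wed,Mon,Fri,Thu,Sat) (Sun,Wed,Mon,Sat,Thu,Fri) (Sun,Thu,Mon,Fri,Wed,Sat) (Sun,Thu,Mon,Sat,Wed,Fri) — 4.
J=Wed: (Sun,Tue,Mon,Fri,Thu,Sat) (Sun,Tue,Mon,Sat,Thu,Fri) — 2.
J=Thu: (Sun,Tue,Mon,Fri,Wed,Sat) (Sun,Tue,Mon,Sat,Wed,Fri) — 2.
J=Fri: (Sun,Tue,Mon,Wed,Thu,Sat) (Sun,Tue,Mon,Thu,Wed,Sat) — 2.
J=Sat: (Sun,Tue,Mon,Wed,Thu,Fri) (Sun,Tue,Mon,Thu,Wed,Fri) — 2.
Summing: 4 + 2 + 2 + 2 + 2 = 12.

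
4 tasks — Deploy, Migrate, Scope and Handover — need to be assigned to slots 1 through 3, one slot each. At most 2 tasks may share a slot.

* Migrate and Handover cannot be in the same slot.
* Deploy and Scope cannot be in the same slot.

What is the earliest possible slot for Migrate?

Migrate at 1 is achievable: Migrate -> 1, Scope -> 2, Handover -> 2, Deploy -> 1.

1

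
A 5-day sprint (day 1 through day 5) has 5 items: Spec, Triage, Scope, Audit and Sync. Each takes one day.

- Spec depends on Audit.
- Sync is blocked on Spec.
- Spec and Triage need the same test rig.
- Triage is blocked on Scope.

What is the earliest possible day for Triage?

Precedence pushes Triage to at least day 2.
Triage at day 2 is achievable: Scope -> day 1; Sync -> day 4; Spec -> day 3; Triage -> day 2; Audit -> day 1.

day 2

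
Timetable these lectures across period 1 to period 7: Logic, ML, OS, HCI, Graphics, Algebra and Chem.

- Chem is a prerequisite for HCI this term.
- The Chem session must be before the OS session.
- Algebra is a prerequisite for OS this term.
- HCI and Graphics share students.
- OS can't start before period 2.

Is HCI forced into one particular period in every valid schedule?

No

HCI can be period 2 (e.g. Algebra=period 1; Logic=period 1; Chem=period 1; OS=period 2; HCI=period 2; ML=period 1; Graphics=period 1) or period 3 (e.g. HCI in period 3; Graphics in period 1; Logic in period 1; OS in period 2; Algebra in period 1; Chem in period 1; ML in period 1).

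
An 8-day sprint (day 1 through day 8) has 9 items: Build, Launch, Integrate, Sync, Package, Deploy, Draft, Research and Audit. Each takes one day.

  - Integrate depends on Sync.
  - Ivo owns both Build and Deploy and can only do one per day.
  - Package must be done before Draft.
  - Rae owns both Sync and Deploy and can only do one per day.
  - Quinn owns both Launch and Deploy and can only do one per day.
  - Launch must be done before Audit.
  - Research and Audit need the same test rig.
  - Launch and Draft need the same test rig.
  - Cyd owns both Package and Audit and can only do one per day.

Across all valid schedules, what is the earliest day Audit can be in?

Precedence pushes Audit to at least day 2.
Audit at day 2 is achievable: Package in day 1, Launch in day 1, Audit in day 2, Research in day 1, Draft in day 2, Sync in day 1, Integrate in day 2, Deploy in day 2, Build in day 1.

day 2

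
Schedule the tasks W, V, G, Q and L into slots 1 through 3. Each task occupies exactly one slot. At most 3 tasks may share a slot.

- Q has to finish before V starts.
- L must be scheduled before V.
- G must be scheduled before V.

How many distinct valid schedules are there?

Splitting on W: it can be 1 (7), 2 (8), 3 (9). Listing each branch's schedules as (V, G, Q, L):
W=1: (3,1,1,2) (3,1,2,1) (3,1,2,2) (3,2,1,1) (3,2,1,2) (3,2,2,1) (3,2,2,2) — 7.
W=2: (2,1,1,1) (3,1,1,1) (3,1,1,2) (3,1,2,1) (3,1,2,2) (3,2,1,1) (3,2,1,2) (3,2,2,1) — 8.
W=3: (2,1,1,1) (3,1,1,1) (3,1,1,2) (3,1,2,1) (3,1,2,2) (3,2,1,1) (3,2,1,2) (3,2,2,1) (3,2,2,2) — 9.
Summing: 7 + 8 + 9 = 24.

24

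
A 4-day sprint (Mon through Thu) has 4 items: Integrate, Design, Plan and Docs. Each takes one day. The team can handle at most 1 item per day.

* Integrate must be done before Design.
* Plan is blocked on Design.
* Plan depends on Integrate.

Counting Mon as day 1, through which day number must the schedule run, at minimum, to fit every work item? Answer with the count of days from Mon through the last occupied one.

The precedence chain requires at least 3 distinct days.
With at most 1 per day and 4 work items, at least 4 days are needed.
4 works (last occupied day: Thu): for example Design -> Tue, Integrate -> Mon, Plan -> Wed, Docs -> Thu.

4 days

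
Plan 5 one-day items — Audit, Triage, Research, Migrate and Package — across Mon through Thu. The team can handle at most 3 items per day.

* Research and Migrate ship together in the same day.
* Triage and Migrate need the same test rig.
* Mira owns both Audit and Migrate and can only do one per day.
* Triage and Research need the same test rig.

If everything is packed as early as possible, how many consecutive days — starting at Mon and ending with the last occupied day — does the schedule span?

With at most 3 per day and 5 tasks, at least 2 days are needed.
2 works (last occupied day: Tue): for example Research in Tue, Package in Mon, Triage in Mon, Audit in Mon, Migrate in Tue.

2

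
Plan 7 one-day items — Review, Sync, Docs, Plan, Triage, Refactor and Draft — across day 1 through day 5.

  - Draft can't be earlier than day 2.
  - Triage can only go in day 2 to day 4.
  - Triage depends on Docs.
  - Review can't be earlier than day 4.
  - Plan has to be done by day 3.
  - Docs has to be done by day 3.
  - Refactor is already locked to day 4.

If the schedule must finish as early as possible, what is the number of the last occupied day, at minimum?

day 4

The precedence chain requires at least 2 distinct days.
Review can't be placed before day 4, so the schedule must run through at least day 4.
4 works (last occupied day: day 4): for example Review=day 4; Draft=day 2; Triage=day 2; Docs=day 1; Plan=day 1; Refactor=day 4; Sync=day 1.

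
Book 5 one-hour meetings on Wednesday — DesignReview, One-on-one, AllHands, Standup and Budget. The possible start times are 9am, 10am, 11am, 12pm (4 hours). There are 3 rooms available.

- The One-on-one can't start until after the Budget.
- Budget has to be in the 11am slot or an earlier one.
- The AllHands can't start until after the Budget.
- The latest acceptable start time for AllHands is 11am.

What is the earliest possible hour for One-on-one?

10am

Precedence pushes One-on-one to at least 10am.
One-on-one at 10am is achievable: Standup in 9am; DesignReview in 9am; Budget in 9am; AllHands in 10am; One-on-one in 10am.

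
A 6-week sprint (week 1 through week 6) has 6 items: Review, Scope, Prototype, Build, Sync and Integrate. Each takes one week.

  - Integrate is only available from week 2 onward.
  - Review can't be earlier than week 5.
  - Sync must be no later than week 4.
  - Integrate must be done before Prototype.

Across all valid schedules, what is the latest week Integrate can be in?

Integrate is available from week 2; downstream work caps Integrate at week 5.
Integrate at week 5 is achievable: Review=week 5, Sync=week 1, Build=week 1, Scope=week 1, Prototype=week 6, Integrate=week 5.

week 5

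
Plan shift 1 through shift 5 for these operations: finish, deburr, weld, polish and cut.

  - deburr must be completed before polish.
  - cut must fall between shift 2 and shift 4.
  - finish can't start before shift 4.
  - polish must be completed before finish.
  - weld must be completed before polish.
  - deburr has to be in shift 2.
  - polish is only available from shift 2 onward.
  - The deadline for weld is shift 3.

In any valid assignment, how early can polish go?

shift 3

Polish is available from shift 2; precedence pushes polish to at least shift 3; downstream work caps polish at shift 4.
polish at shift 3 is achievable: polish=shift 3; finish=shift 4; cut=shift 2; weld=shift 1; deburr=shift 2.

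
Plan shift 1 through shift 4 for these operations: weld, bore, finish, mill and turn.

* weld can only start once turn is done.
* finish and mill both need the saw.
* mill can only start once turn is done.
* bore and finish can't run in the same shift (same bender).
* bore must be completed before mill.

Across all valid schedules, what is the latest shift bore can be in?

Downstream work caps bore at shift 3.
bore at shift 3 is achievable: mill -> shift 4; bore -> shift 3; weld -> shift 2; finish -> shift 1; turn -> shift 1.

shift 3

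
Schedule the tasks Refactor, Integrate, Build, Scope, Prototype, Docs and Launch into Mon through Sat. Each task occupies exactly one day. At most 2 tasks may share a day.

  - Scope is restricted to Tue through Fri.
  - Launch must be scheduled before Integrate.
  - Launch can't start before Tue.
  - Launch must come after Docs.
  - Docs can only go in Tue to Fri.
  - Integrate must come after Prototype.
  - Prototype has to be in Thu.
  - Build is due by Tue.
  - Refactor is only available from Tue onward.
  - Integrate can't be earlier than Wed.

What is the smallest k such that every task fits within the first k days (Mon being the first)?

5 days

The precedence chain requires at least 3 distinct days.
With at most 2 per day and 7 tasks, at least 4 days are needed.
Propagating the time windows through the other constraints, Integrate can't land before Fri — that is day 5 counting from Mon — so the schedule must run through at least 5 days.
5 works (last occupied day: Fri): for example Refactor in Tue, Scope in Wed, Launch in Wed, Build in Mon, Integrate in Fri, Prototype in Thu, Docs in Tue.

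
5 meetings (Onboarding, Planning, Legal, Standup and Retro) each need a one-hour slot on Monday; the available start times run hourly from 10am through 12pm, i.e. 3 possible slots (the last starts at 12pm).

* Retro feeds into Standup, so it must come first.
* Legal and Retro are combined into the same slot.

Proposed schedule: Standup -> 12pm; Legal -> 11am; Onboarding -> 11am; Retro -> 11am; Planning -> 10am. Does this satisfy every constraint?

Yes, all constraints hold

Legal and Retro are combined into the same slot — holds.
Retro feeds into Standup, so it must come first — holds.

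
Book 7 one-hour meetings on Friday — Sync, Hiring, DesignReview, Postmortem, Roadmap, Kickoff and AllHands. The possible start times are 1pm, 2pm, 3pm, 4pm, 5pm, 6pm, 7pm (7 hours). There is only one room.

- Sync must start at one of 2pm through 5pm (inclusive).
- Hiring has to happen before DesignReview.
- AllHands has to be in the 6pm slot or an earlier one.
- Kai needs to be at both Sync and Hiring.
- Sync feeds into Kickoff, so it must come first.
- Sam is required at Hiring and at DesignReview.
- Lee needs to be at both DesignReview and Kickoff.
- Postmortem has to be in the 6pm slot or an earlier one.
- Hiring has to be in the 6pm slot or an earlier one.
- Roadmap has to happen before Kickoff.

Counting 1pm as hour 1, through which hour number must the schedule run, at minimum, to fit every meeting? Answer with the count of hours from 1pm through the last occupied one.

The precedence chain requires at least 2 distinct hours.
With at most 1 per hour and 7 meetings, at least 7 hours are needed.
Propagating the time windows through the other constraints, Kickoff can't land before 3pm — that is hour 3 counting from 1pm — so the schedule must run through at least 3 hours.
7 works (last occupied hour: 7pm): for example Kickoff in 6pm; Sync in 2pm; AllHands in 4pm; Hiring in 1pm; Postmortem in 3pm; DesignReview in 7pm; Roadmap in 5pm.

7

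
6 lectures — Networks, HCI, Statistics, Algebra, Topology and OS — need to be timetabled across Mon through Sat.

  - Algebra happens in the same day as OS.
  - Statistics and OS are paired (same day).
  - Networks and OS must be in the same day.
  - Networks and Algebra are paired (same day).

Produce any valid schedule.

Networks in Mon, Topology in Mon, Statistics in Mon, Algebra in Mon, HCI in Mon, OS in Mon

Checking: Algebra = OS = Mon; Networks = Algebra = Mon; Statistics = OS = Mon; Networks = OS = Mon.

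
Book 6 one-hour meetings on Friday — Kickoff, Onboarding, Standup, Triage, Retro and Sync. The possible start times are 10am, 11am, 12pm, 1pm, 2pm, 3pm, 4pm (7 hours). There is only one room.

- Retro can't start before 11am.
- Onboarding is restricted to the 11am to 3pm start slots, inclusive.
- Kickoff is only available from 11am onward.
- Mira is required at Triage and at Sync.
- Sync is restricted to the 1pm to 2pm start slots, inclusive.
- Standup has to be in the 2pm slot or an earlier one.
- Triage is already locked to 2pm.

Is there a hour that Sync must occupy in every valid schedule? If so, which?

Sync's window is 1pm–2pm.
Triage is fixed at 2pm, and Sync can't share a hour with Triage.
So Sync must be 1pm.

1pm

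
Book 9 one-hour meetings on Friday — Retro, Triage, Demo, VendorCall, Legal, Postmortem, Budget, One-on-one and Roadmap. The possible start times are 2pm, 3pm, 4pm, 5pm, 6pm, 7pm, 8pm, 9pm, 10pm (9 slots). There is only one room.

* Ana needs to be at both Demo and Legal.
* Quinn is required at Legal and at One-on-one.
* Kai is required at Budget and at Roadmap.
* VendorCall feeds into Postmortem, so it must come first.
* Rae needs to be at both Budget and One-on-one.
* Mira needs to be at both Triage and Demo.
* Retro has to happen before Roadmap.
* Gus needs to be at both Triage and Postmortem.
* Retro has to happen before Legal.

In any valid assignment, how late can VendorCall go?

9pm

Downstream work caps VendorCall at 9pm.
VendorCall at 9pm is achievable: Retro -> 2pm, Roadmap -> 4pm, Budget -> 7pm, One-on-one -> 8pm, VendorCall -> 9pm, Demo -> 6pm, Triage -> 5pm, Legal -> 3pm, Postmortem -> 10pm.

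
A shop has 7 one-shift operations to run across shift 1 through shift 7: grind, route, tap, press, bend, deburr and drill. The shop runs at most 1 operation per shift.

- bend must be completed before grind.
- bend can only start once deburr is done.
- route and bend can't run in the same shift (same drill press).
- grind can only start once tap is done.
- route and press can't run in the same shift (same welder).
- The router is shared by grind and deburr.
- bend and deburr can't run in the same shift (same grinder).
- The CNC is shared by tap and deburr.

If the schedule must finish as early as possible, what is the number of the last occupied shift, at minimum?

shift 7

The precedence chain requires at least 3 distinct shifts.
With at most 1 per shift and 7 operations, at least 7 shifts are needed.
7 works (last occupied shift: shift 7): for example grind -> shift 4, tap -> shift 3, route -> shift 5, bend -> shift 2, drill -> shift 7, press -> shift 6, deburr -> shift 1.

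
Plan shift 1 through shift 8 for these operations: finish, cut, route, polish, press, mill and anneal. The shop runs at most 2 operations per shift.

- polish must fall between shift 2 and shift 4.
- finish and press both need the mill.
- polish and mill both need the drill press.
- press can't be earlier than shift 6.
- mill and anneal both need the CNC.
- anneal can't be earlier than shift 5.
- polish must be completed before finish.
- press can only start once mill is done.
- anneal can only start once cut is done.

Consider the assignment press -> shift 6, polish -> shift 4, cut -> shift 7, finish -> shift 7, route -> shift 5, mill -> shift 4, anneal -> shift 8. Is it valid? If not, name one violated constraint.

The shop runs at most 2 operations per shift — holds.
polish and mill both need the drill press — violated.
mill and anneal both need the CNC — holds.
press can only start once mill is done — holds.
finish and press both need the mill — holds.
polish must fall between shift 2 and shift 4 — holds.
press can't be earlier than shift 6 — holds.
anneal can only start once cut is done — holds.
polish must be completed before finish — holds.
anneal can't be earlier than shift 5 — holds.

No. polish and mill both need the drill press is not satisfied.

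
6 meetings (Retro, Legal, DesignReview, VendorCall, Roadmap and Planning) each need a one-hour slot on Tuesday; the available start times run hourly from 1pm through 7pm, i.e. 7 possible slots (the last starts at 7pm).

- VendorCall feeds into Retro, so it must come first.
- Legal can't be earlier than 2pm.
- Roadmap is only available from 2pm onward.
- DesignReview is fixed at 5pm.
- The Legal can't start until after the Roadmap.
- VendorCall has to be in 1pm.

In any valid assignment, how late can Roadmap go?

6pm

Roadmap is available from 2pm; downstream work caps Roadmap at 6pm.
Roadmap at 6pm is achievable: Roadmap in 6pm, DesignReview in 5pm, Planning in 1pm, Legal in 7pm, Retro in 2pm, VendorCall in 1pm.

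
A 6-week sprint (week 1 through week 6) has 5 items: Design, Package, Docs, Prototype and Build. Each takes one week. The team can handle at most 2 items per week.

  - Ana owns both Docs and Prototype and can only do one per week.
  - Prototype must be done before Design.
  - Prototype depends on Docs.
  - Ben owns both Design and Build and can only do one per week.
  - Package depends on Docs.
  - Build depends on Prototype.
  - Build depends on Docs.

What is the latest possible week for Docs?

Downstream work caps Docs at week 4.
Docs at week 3 is achievable: Build in week 5; Package in week 4; Docs in week 3; Design in week 6; Prototype in week 4.
Nothing later works — the conflict and capacity constraints rule out every week after week 3.

week 3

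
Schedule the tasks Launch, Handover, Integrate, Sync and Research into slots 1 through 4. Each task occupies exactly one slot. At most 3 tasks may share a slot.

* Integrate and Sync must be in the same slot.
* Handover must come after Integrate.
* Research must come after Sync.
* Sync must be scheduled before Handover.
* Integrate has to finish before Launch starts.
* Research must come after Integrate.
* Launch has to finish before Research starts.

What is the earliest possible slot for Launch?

2

Precedence pushes Launch to at least 2; downstream work caps Launch at 3.
Launch at 2 is achievable: Research -> 3, Handover -> 2, Sync -> 1, Integrate -> 1, Launch -> 2.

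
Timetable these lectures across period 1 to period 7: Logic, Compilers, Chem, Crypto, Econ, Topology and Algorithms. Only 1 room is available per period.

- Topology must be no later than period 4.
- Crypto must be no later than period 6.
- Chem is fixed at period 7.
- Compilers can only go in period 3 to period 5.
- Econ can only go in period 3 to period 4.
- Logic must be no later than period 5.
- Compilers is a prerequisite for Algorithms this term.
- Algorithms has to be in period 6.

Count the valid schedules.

20

Splitting on Logic: it can be period 1 (6), period 2 (6), period 3 (2), period 4 (2), period 5 (4). Listing each branch's schedules as (Compilers, Chem, Crypto, Econ, Topology, Algorithms) by period number:
Logic=period 1: (3,7,5,4,2,6) (4,7,5,3,2,6) (5,7,2,3,4,6) (5,7,2,4,3,6) (5,7,3,4,2,6) (5,7,4,3,2,6) — 6.
Logic=period 2: (3,7,5,4,1,6) (4,7,5,3,1,6) (5,7,1,3,4,6) (5,7,1,4,3,6) (5,7,3,4,1,6) (5,7,4,3,1,6) — 6.
Logic=period 3: (5,7,1,4,2,6) (5,7,2,4,1,6) — 2.
Logic=period 4: (5,7,1,3,2,6) (5,7,2,3,1,6) — 2.
Logic=period 5: (3,7,1,4,2,6) (3,7,2,4,1,6) (4,7,1,3,2,6) (4,7,2,3,1,6) — 4.
Summing: 6 + 6 + 2 + 2 + 4 = 20.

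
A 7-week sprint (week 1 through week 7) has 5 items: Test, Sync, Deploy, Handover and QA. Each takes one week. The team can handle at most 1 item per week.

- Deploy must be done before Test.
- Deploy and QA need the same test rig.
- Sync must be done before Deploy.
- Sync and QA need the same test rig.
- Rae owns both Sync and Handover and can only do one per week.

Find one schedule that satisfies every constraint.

QA=week 5; Deploy=week 2; Test=week 3; Handover=week 4; Sync=week 1

Checking: Sync(week 1) before Deploy(week 2); Deploy(week 2) before Test(week 3); Sync(week 1) != QA(week 5); Deploy(week 2) != QA(week 5); Sync(week 1) != Handover(week 4); max 1 per week (cap 1).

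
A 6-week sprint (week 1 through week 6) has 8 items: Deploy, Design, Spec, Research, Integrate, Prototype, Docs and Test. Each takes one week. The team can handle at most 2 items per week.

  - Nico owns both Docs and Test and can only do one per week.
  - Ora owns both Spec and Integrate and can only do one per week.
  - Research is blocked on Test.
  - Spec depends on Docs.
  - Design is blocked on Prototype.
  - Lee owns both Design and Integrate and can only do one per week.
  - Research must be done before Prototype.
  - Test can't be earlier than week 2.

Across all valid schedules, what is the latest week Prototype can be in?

Precedence pushes Prototype to at least week 4; downstream work caps Prototype at week 5.
Prototype at week 5 is achievable: Docs in week 1; Spec in week 2; Design in week 6; Deploy in week 1; Prototype in week 5; Test in week 2; Integrate in week 3; Research in week 3.

week 5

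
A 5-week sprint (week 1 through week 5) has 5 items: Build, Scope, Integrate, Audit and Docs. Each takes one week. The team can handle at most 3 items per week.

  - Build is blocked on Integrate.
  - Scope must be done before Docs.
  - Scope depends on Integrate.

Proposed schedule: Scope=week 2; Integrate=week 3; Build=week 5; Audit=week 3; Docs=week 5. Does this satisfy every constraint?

The team can handle at most 3 items per week — holds.
Scope must be done before Docs — holds.
Scope depends on Integrate — violated.
Build is blocked on Integrate — holds.

No — it violates: Scope depends on Integrate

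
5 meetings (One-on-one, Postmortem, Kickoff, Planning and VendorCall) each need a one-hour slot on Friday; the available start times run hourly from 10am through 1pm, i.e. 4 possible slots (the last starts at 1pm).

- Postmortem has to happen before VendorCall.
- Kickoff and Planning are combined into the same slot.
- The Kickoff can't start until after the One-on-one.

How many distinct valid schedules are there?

Splitting on One-on-one: it can be 10am (18), 11am (12), 12pm (6). Listing each branch's schedules as (Postmortem, Kickoff, Planning, VendorCall):
One-on-one=10am: (10am,11am,11am,11am) (10am,11am,11am,12pm) (10am,11am,11am,1pm) (10am,12pm,12pm,11am) (10am,12pm,12pm,12pm) (10am,12pm,12pm,1pm) (10am,1pm,1pm,11am) (10am,1pm,1pm,12pm) (10am,1pm,1pm,1pm) (11am,11am,11am,12pm) (11am,11am,11am,1pm) (11am,12pm,12pm,12pm) (11am,12pm,12pm,1pm) (11am,1pm,1pm,12pm) (11am,1pm,1pm,1pm) (12pm,11am,11am,1pm) (12pm,12pm,12pm,1pm) (12pm,1pm,1pm,1pm) — 18.
One-on-one=11am: (10am,12pm,12pm,11am) (10am,12pm,12pm,12pm) (10am,12pm,12pm,1pm) (10am,1pm,1pm,11am) (10am,1pm,1pm,12pm) (10am,1pm,1pm,1pm) (11am,12pm,12pm,12pm) (11am,12pm,12pm,1pm) (11am,1pm,1pm,12pm) (11am,1pm,1pm,1pm) (12pm,12pm,12pm,1pm) (12pm,1pm,1pm,1pm) — 12.
One-on-one=12pm: (10am,1pm,1pm,11am) (10am,1pm,1pm,12pm) (10am,1pm,1pm,1pm) (11am,1pm,1pm,12pm) (11am,1pm,1pm,1pm) (12pm,1pm,1pm,1pm) — 6.
Summing: 18 + 12 + 6 = 36.

36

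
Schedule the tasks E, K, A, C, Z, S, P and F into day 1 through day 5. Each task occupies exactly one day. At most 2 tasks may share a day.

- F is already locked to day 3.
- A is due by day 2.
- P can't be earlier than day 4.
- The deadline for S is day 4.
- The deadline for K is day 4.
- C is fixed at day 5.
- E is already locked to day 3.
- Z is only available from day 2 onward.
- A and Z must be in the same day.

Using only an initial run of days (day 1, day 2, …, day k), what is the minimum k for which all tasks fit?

5 days

With at most 2 per day and 8 tasks, at least 4 days are needed.
C can't be placed before day 5, so the schedule must run through at least day 5.
5 works (last occupied day: day 5): for example C -> day 5; K -> day 1; E -> day 3; Z -> day 2; A -> day 2; S -> day 1; P -> day 4; F -> day 3.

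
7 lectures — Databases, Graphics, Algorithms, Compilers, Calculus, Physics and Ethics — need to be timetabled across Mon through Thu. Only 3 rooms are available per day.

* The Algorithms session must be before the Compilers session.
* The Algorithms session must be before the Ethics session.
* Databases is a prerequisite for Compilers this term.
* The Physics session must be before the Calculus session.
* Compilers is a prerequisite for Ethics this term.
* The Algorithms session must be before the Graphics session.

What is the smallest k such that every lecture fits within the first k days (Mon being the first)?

The precedence chain requires at least 3 distinct days.
With at most 3 per day and 7 lectures, at least 3 days are needed.
3 works (last occupied day: Wed): for example Graphics -> Tue, Compilers -> Tue, Algorithms -> Mon, Calculus -> Tue, Physics -> Mon, Ethics -> Wed, Databases -> Mon.

3 days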